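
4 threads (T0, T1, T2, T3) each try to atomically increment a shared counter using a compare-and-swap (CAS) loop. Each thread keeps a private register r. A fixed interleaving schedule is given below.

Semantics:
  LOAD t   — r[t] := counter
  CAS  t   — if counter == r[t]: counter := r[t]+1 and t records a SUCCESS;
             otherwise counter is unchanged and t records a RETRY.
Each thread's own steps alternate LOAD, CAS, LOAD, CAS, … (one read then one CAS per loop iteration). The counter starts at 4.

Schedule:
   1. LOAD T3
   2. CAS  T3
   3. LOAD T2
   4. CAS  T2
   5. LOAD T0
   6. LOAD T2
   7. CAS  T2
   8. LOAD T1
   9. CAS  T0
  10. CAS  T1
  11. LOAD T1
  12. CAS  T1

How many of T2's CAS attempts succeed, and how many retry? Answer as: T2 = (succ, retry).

#1 T3 reads 4
#2 T3 CAS(4→5) writes; counter now 5
#3 T2 reads 5
#4 T2 CAS(5→6) writes; counter now 6
#5 T0 reads 6
#6 T2 reads 6
#7 T2 CAS(6→7) writes; counter now 7
#8 T1 reads 7
#9 T0 CAS(6→7) fails; counter now 7
#10 T1 CAS(7→8) writes; counter now 8
#11 T1 reads 8
#12 T1 CAS(8→9) writes; counter now 9

T2 = (2, 0)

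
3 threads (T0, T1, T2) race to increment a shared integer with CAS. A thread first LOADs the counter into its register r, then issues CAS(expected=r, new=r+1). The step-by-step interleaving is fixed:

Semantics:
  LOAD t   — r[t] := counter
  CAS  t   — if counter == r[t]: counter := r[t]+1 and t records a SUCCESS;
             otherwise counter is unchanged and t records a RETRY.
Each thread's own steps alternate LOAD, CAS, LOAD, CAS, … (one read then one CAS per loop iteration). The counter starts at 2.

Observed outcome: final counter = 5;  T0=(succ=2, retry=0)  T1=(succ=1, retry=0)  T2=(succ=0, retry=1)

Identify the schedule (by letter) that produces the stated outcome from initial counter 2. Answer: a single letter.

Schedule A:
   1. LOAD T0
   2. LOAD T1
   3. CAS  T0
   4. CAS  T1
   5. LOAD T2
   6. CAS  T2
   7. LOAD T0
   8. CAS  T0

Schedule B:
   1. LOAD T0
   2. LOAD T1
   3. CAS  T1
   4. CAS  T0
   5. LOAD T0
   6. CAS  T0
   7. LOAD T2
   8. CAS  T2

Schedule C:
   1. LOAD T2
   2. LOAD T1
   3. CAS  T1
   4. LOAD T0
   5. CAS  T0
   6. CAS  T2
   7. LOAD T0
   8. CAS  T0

C

Tracing schedule C:
   1) LOAD T2:  M=2  r_T2=2
   2) LOAD T1:  M=2  r_T1=2
   3) CAS  T1:  M=3  r_T1=2 ✓
   4) LOAD T0:  M=3  r_T0=3
   5) CAS  T0:  M=4  r_T0=3 ✓
   6) CAS  T2:  M=4  r_T2=2 ✗
   7) LOAD T0:  M=4  r_T0=4
   8) CAS  T0:  M=5  r_T0=4 ✓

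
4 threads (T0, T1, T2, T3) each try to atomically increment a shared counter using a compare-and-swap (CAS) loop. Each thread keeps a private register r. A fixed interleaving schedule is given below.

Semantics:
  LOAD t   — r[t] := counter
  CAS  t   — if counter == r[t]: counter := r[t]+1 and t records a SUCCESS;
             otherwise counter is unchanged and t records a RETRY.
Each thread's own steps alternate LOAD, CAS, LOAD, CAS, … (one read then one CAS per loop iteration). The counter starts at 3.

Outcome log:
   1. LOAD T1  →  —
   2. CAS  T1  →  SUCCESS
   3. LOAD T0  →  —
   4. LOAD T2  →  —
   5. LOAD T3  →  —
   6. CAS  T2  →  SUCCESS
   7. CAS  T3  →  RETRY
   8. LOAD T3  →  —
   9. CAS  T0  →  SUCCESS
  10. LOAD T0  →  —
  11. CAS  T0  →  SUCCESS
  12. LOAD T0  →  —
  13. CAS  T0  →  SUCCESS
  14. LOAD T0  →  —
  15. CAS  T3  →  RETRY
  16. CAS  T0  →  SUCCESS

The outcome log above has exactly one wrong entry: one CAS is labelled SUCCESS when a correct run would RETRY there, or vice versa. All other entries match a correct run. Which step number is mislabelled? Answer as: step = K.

step = 9

Reference trace:
step 1: T1 LOAD ⇒ load; ctr=3 reg=3
step 2: T1 CAS ⇒ ok; ctr=4 reg=3
step 3: T0 LOAD ⇒ load; ctr=4 reg=4
step 4: T2 LOAD ⇒ load; ctr=4 reg=4
step 5: T3 LOAD ⇒ load; ctr=4 reg=4
step 6: T2 CAS ⇒ ok; ctr=5 reg=4
step 7: T3 CAS ⇒ retry; ctr=5 reg=4
step 8: T3 LOAD ⇒ load; ctr=5 reg=5
step 9: T0 CAS ⇒ retry; ctr=5 reg=4
step 10: T0 LOAD ⇒ load; ctr=5 reg=5
step 11: T0 CAS ⇒ ok; ctr=6 reg=5
step 12: T0 LOAD ⇒ load; ctr=6 reg=6
step 13: T0 CAS ⇒ ok; ctr=7 reg=6
step 14: T0 LOAD ⇒ load; ctr=7 reg=7
step 15: T3 CAS ⇒ retry; ctr=7 reg=5
step 16: T0 CAS ⇒ ok; ctr=8 reg=7
Log disagrees first at step 9.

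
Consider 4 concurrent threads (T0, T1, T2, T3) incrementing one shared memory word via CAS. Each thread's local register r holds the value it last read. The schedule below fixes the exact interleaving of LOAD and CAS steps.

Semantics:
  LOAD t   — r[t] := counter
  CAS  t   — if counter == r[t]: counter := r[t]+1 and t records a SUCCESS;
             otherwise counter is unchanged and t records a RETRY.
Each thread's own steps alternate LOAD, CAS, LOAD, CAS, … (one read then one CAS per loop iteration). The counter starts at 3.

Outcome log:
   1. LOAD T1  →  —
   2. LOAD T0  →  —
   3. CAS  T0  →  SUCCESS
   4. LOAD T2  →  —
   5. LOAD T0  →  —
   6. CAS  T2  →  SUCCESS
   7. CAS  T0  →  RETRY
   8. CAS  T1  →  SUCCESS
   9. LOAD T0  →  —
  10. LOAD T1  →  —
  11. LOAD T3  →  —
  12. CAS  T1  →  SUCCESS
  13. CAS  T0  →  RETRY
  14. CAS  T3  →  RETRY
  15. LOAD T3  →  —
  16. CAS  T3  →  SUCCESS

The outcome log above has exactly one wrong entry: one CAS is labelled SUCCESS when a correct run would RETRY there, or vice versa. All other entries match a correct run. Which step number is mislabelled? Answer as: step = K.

Reference trace:
[1] T1.load  rd  (counter 3, T1.r 3)
[2] T0.load  rd  (counter 3, T0.r 3)
[3] T0.cas  hit  (counter 4, T0.r 3)
[4] T2.load  rd  (counter 4, T2.r 4)
[5] T0.load  rd  (counter 4, T0.r 4)
[6] T2.cas  hit  (counter 5, T2.r 4)
[7] T0.cas  miss  (counter 5, T0.r 4)
[8] T1.cas  miss  (counter 5, T1.r 3)
[9] T0.load  rd  (counter 5, T0.r 5)
[10] T1.load  rd  (counter 5, T1.r 5)
[11] T3.load  rd  (counter 5, T3.r 5)
[12] T1.cas  hit  (counter 6, T1.r 5)
[13] T0.cas  miss  (counter 6, T0.r 5)
[14] T3.cas  miss  (counter 6, T3.r 5)
[15] T3.load  rd  (counter 6, T3.r 6)
[16] T3.cas  hit  (counter 7, T3.r 6)
Flip is step 8.

step = 8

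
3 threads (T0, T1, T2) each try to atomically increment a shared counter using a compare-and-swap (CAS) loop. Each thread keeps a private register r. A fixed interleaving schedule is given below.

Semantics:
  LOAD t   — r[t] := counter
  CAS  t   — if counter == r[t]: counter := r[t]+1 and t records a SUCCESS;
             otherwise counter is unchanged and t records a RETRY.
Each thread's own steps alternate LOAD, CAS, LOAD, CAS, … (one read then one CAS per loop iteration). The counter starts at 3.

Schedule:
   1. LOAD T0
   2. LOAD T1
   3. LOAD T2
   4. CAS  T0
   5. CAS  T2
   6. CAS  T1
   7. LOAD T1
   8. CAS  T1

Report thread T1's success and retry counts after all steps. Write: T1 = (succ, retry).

T1 = (1, 1)

T0 LOAD — after: cnt=3, r=3 — load
T1 LOAD — after: cnt=3, r=3 — load
T2 LOAD — after: cnt=3, r=3 — load
T0 CAS — after: cnt=4, r=3 — ok
T2 CAS — after: cnt=4, r=3 — retry
T1 CAS — after: cnt=4, r=3 — retry
T1 LOAD — after: cnt=4, r=4 — load
T1 CAS — after: cnt=5, r=4 — ok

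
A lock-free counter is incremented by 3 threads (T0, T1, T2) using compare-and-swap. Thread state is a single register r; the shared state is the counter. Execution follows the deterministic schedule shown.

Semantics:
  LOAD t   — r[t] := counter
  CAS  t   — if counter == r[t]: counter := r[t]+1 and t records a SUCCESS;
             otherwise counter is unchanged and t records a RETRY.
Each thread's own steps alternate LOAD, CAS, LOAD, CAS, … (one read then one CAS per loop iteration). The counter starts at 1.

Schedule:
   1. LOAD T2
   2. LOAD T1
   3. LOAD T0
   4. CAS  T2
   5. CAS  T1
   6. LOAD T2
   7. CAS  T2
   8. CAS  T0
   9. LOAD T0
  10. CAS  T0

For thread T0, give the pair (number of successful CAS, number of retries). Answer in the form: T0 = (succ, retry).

T0 = (1, 1)

1. LOAD T2 → mem=1 r[T2]=1 [LOAD]
2. LOAD T1 → mem=1 r[T1]=1 [LOAD]
3. LOAD T0 → mem=1 r[T0]=1 [LOAD]
4. CAS T2 → mem=2 r[T2]=1 [OK]
5. CAS T1 → mem=2 r[T1]=1 [RETRY]
6. LOAD T2 → mem=2 r[T2]=2 [LOAD]
7. CAS T2 → mem=3 r[T2]=2 [OK]
8. CAS T0 → mem=3 r[T0]=1 [RETRY]
9. LOAD T0 → mem=3 r[T0]=3 [LOAD]
10. CAS T0 → mem=4 r[T0]=3 [OK]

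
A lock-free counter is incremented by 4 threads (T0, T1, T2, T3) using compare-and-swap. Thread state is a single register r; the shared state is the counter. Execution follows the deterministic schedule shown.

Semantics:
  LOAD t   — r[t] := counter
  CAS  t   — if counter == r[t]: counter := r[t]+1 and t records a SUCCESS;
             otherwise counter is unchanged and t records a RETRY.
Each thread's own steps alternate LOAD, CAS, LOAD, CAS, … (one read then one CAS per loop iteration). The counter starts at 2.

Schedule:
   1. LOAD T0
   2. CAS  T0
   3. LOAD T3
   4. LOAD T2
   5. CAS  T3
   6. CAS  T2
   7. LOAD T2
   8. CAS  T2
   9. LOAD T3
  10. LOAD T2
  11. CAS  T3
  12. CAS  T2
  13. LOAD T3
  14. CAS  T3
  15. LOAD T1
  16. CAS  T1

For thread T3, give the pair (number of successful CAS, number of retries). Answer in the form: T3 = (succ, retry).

[1] T0.load  rd  (counter 2, T0.r 2)
[2] T0.cas  hit  (counter 3, T0.r 2)
[3] T3.load  rd  (counter 3, T3.r 3)
[4] T2.load  rd  (counter 3, T2.r 3)
[5] T3.cas  hit  (counter 4, T3.r 3)
[6] T2.cas  miss  (counter 4, T2.r 3)
[7] T2.load  rd  (counter 4, T2.r 4)
[8] T2.cas  hit  (counter 5, T2.r 4)
[9] T3.load  rd  (counter 5, T3.r 5)
[10] T2.load  rd  (counter 5, T2.r 5)
[11] T3.cas  hit  (counter 6, T3.r 5)
[12] T2.cas  miss  (counter 6, T2.r 5)
[13] T3.load  rd  (counter 6, T3.r 6)
[14] T3.cas  hit  (counter 7, T3.r 6)
[15] T1.load  rd  (counter 7, T1.r 7)
[16] T1.cas  hit  (counter 8, T1.r 7)

T3 = (3, 0)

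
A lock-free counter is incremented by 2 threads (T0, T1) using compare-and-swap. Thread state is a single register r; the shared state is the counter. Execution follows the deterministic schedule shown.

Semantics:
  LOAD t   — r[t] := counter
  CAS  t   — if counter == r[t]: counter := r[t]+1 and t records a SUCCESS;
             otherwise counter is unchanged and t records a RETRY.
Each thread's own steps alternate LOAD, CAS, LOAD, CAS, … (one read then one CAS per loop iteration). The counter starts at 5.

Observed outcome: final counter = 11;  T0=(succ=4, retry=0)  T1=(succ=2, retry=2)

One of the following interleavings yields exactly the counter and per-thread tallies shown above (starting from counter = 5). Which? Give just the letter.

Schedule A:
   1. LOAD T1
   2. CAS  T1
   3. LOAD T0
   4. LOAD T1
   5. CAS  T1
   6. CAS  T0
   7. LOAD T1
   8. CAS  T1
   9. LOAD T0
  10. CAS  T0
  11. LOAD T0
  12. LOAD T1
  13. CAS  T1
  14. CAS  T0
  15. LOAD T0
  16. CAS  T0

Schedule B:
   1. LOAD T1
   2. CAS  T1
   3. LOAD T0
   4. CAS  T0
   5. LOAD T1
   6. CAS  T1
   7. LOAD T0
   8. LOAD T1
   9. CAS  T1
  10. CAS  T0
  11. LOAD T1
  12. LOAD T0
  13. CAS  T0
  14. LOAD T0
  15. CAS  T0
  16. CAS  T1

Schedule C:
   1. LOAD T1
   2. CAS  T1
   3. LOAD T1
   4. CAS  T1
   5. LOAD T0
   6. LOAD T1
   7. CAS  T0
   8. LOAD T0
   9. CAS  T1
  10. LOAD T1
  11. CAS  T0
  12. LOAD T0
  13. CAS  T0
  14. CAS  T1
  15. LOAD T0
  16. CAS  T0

Simulating candidate C:
[1] T1.load  rd  (counter 5, T1.r 5)
[2] T1.cas  hit  (counter 6, T1.r 5)
[3] T1.load  rd  (counter 6, T1.r 6)
[4] T1.cas  hit  (counter 7, T1.r 6)
[5] T0.load  rd  (counter 7, T0.r 7)
[6] T1.load  rd  (counter 7, T1.r 7)
[7] T0.cas  hit  (counter 8, T0.r 7)
[8] T0.load  rd  (counter 8, T0.r 8)
[9] T1.cas  miss  (counter 8, T1.r 7)
[10] T1.load  rd  (counter 8, T1.r 8)
[11] T0.cas  hit  (counter 9, T0.r 8)
[12] T0.load  rd  (counter 9, T0.r 9)
[13] T0.cas  hit  (counter 10, T0.r 9)
[14] T1.cas  miss  (counter 10, T1.r 8)
[15] T0.load  rd  (counter 10, T0.r 10)
[16] T0.cas  hit  (counter 11, T0.r 10)

C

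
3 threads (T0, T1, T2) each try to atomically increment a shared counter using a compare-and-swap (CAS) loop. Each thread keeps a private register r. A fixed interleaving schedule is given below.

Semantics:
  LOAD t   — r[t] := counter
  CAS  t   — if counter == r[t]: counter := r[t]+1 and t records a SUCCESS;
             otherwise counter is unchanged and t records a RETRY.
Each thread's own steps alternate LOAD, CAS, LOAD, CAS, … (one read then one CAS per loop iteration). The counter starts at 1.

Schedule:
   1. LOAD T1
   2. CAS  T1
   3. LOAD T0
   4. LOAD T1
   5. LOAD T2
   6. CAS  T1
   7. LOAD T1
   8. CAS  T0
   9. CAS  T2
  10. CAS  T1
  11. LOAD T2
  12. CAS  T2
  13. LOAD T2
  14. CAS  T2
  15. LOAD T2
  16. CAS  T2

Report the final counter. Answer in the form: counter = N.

1. LOAD T1 → mem=1 r[T1]=1 [LOAD]
2. CAS T1 → mem=2 r[T1]=1 [OK]
3. LOAD T0 → mem=2 r[T0]=2 [LOAD]
4. LOAD T1 → mem=2 r[T1]=2 [LOAD]
5. LOAD T2 → mem=2 r[T2]=2 [LOAD]
6. CAS T1 → mem=3 r[T1]=2 [OK]
7. LOAD T1 → mem=3 r[T1]=3 [LOAD]
8. CAS T0 → mem=3 r[T0]=2 [RETRY]
9. CAS T2 → mem=3 r[T2]=2 [RETRY]
10. CAS T1 → mem=4 r[T1]=3 [OK]
11. LOAD T2 → mem=4 r[T2]=4 [LOAD]
12. CAS T2 → mem=5 r[T2]=4 [OK]
13. LOAD T2 → mem=5 r[T2]=5 [LOAD]
14. CAS T2 → mem=6 r[T2]=5 [OK]
15. LOAD T2 → mem=6 r[T2]=6 [LOAD]
16. CAS T2 → mem=7 r[T2]=6 [OK]

counter = 7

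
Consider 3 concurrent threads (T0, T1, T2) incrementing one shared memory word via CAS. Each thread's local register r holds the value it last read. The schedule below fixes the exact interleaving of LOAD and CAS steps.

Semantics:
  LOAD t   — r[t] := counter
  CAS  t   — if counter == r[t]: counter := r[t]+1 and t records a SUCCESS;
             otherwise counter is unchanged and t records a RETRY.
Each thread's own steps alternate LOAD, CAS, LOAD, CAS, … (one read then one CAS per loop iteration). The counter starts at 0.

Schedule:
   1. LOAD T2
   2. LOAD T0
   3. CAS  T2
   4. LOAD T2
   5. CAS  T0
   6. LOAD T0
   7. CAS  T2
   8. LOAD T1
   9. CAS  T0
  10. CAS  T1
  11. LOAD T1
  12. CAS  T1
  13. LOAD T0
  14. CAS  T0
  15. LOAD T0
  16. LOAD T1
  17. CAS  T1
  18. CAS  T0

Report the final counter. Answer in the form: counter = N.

   1) LOAD T2:  M=0  r_T2=0
   2) LOAD T0:  M=0  r_T0=0
   3) CAS  T2:  M=1  r_T2=0 ✓
   4) LOAD T2:  M=1  r_T2=1
   5) CAS  T0:  M=1  r_T0=0 ✗
   6) LOAD T0:  M=1  r_T0=1
   7) CAS  T2:  M=2  r_T2=1 ✓
   8) LOAD T1:  M=2  r_T1=2
   9) CAS  T0:  M=2  r_T0=1 ✗
  10) CAS  T1:  M=3  r_T1=2 ✓
  11) LOAD T1:  M=3  r_T1=3
  12) CAS  T1:  M=4  r_T1=3 ✓
  13) LOAD T0:  M=4  r_T0=4
  14) CAS  T0:  M=5  r_T0=4 ✓
  15) LOAD T0:  M=5  r_T0=5
  16) LOAD T1:  M=5  r_T1=5
  17) CAS  T1:  M=6  r_T1=5 ✓
  18) CAS  T0:  M=6  r_T0=5 ✗

counter = 6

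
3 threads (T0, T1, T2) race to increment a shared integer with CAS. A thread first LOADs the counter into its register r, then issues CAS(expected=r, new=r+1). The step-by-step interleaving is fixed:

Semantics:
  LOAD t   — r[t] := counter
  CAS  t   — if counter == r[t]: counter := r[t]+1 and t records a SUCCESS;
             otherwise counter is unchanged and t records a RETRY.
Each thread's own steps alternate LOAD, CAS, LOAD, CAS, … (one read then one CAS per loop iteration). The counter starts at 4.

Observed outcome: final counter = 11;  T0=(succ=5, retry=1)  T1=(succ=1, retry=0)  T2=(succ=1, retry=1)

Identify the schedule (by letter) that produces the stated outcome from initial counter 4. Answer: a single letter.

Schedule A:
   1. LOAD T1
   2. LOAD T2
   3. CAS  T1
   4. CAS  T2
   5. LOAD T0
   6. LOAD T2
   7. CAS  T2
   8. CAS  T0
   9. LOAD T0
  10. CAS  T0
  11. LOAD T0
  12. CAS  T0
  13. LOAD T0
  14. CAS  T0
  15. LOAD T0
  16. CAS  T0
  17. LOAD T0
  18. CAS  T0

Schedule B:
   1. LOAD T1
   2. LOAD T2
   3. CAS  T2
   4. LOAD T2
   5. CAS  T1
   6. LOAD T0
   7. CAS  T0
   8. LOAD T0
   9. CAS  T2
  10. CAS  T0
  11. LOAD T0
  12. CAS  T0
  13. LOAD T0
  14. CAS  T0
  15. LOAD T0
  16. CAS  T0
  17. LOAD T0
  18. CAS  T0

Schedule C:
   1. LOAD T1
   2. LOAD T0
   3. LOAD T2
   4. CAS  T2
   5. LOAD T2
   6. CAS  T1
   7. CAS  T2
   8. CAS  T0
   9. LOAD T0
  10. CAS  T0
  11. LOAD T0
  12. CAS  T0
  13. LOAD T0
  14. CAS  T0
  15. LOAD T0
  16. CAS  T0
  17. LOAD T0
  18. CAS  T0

A

Tracing schedule A:
[1] T1.load  rd  (counter 4, T1.r 4)
[2] T2.load  rd  (counter 4, T2.r 4)
[3] T1.cas  hit  (counter 5, T1.r 4)
[4] T2.cas  miss  (counter 5, T2.r 4)
[5] T0.load  rd  (counter 5, T0.r 5)
[6] T2.load  rd  (counter 5, T2.r 5)
[7] T2.cas  hit  (counter 6, T2.r 5)
[8] T0.cas  miss  (counter 6, T0.r 5)
[9] T0.load  rd  (counter 6, T0.r 6)
[10] T0.cas  hit  (counter 7, T0.r 6)
[11] T0.load  rd  (counter 7, T0.r 7)
[12] T0.cas  hit  (counter 8, T0.r 7)
[13] T0.load  rd  (counter 8, T0.r 8)
[14] T0.cas  hit  (counter 9, T0.r 8)
[15] T0.load  rd  (counter 9, T0.r 9)
[16] T0.cas  hit  (counter 10, T0.r 9)
[17] T0.load  rd  (counter 10, T0.r 10)
[18] T0.cas  hit  (counter 11, T0.r 10)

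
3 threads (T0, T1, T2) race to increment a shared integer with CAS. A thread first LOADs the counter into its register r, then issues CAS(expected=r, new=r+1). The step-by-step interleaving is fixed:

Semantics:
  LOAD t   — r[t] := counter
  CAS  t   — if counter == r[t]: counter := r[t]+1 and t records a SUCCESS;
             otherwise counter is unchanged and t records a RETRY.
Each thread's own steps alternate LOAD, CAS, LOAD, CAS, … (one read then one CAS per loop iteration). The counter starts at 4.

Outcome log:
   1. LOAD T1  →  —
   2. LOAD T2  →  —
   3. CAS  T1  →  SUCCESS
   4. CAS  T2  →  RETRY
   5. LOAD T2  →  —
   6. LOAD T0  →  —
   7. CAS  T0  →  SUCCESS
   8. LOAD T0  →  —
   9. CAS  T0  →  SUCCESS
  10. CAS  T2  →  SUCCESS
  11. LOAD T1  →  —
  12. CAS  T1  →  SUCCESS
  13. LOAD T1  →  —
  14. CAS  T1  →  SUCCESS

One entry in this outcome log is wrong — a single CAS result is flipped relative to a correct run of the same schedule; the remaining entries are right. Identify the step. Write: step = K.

Reference trace:
   1) LOAD T1:  M=4  r_T1=4
   2) LOAD T2:  M=4  r_T2=4
   3) CAS  T1:  M=5  r_T1=4 ✓
   4) CAS  T2:  M=5  r_T2=4 ✗
   5) LOAD T2:  M=5  r_T2=5
   6) LOAD T0:  M=5  r_T0=5
   7) CAS  T0:  M=6  r_T0=5 ✓
   8) LOAD T0:  M=6  r_T0=6
   9) CAS  T0:  M=7  r_T0=6 ✓
  10) CAS  T2:  M=7  r_T2=5 ✗
  11) LOAD T1:  M=7  r_T1=7
  12) CAS  T1:  M=8  r_T1=7 ✓
  13) LOAD T1:  M=8  r_T1=8
  14) CAS  T1:  M=9  r_T1=8 ✓
Log disagrees first at step 10.

step = 10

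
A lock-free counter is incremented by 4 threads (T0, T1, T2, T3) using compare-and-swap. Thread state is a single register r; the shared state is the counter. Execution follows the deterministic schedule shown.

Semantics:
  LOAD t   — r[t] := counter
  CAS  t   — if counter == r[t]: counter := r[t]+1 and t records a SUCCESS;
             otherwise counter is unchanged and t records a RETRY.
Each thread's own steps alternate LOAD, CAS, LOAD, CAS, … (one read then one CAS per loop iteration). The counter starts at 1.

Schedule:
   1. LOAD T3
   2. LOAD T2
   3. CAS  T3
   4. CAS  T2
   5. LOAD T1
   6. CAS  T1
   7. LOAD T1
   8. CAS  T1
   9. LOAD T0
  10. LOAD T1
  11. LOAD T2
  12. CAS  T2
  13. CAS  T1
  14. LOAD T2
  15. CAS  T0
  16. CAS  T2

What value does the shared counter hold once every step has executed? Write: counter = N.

step 1: T3 LOAD ⇒ load; ctr=1 reg=1
step 2: T2 LOAD ⇒ load; ctr=1 reg=1
step 3: T3 CAS ⇒ ok; ctr=2 reg=1
step 4: T2 CAS ⇒ retry; ctr=2 reg=1
step 5: T1 LOAD ⇒ load; ctr=2 reg=2
step 6: T1 CAS ⇒ ok; ctr=3 reg=2
step 7: T1 LOAD ⇒ load; ctr=3 reg=3
step 8: T1 CAS ⇒ ok; ctr=4 reg=3
step 9: T0 LOAD ⇒ load; ctr=4 reg=4
step 10: T1 LOAD ⇒ load; ctr=4 reg=4
step 11: T2 LOAD ⇒ load; ctr=4 reg=4
step 12: T2 CAS ⇒ ok; ctr=5 reg=4
step 13: T1 CAS ⇒ retry; ctr=5 reg=4
step 14: T2 LOAD ⇒ load; ctr=5 reg=5
step 15: T0 CAS ⇒ retry; ctr=5 reg=4
step 16: T2 CAS ⇒ ok; ctr=6 reg=5

counter = 6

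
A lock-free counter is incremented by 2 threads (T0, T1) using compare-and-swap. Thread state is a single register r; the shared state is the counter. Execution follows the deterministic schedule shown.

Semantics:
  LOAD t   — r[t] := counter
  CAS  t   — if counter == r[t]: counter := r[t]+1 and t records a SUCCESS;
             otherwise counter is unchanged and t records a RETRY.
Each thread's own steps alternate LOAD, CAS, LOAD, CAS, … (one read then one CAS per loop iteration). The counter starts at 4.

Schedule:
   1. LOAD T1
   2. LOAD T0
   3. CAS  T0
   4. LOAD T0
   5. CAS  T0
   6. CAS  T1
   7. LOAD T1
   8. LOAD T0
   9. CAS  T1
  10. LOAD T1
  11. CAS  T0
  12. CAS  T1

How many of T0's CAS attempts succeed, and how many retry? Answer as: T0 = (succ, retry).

T0 = (2, 1)

T1 LOAD — after: cnt=4, r=4 — load
T0 LOAD — after: cnt=4, r=4 — load
T0 CAS — after: cnt=5, r=4 — ok
T0 LOAD — after: cnt=5, r=5 — load
T0 CAS — after: cnt=6, r=5 — ok
T1 CAS — after: cnt=6, r=4 — retry
T1 LOAD — after: cnt=6, r=6 — load
T0 LOAD — after: cnt=6, r=6 — load
T1 CAS — after: cnt=7, r=6 — ok
T1 LOAD — after: cnt=7, r=7 — load
T0 CAS — after: cnt=7, r=6 — retry
T1 CAS — after: cnt=8, r=7 — ok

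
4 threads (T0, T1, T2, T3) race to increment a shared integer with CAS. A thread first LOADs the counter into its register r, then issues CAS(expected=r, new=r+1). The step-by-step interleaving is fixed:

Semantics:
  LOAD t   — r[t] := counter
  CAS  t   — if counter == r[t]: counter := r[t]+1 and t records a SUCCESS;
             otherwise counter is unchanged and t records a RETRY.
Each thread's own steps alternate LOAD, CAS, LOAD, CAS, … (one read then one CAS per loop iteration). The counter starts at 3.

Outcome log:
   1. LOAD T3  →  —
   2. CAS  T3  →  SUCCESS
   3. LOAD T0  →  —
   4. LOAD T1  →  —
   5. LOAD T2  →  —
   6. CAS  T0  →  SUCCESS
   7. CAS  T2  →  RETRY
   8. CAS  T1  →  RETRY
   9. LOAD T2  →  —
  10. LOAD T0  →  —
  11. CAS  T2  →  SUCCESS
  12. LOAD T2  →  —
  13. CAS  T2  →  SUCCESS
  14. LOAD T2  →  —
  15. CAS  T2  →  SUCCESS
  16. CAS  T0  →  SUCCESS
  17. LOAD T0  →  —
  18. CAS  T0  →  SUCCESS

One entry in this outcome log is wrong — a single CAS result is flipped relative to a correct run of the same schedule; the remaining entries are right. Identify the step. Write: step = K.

step = 16

Re-executing:
1. LOAD T3 → mem=3 r[T3]=3 [LOAD]
2. CAS T3 → mem=4 r[T3]=3 [OK]
3. LOAD T0 → mem=4 r[T0]=4 [LOAD]
4. LOAD T1 → mem=4 r[T1]=4 [LOAD]
5. LOAD T2 → mem=4 r[T2]=4 [LOAD]
6. CAS T0 → mem=5 r[T0]=4 [OK]
7. CAS T2 → mem=5 r[T2]=4 [RETRY]
8. CAS T1 → mem=5 r[T1]=4 [RETRY]
9. LOAD T2 → mem=5 r[T2]=5 [LOAD]
10. LOAD T0 → mem=5 r[T0]=5 [LOAD]
11. CAS T2 → mem=6 r[T2]=5 [OK]
12. LOAD T2 → mem=6 r[T2]=6 [LOAD]
13. CAS T2 → mem=7 r[T2]=6 [OK]
14. LOAD T2 → mem=7 r[T2]=7 [LOAD]
15. CAS T2 → mem=8 r[T2]=7 [OK]
16. CAS T0 → mem=8 r[T0]=5 [RETRY]
17. LOAD T0 → mem=8 r[T0]=8 [LOAD]
18. CAS T0 → mem=9 r[T0]=8 [OK]
Log disagrees first at step 16.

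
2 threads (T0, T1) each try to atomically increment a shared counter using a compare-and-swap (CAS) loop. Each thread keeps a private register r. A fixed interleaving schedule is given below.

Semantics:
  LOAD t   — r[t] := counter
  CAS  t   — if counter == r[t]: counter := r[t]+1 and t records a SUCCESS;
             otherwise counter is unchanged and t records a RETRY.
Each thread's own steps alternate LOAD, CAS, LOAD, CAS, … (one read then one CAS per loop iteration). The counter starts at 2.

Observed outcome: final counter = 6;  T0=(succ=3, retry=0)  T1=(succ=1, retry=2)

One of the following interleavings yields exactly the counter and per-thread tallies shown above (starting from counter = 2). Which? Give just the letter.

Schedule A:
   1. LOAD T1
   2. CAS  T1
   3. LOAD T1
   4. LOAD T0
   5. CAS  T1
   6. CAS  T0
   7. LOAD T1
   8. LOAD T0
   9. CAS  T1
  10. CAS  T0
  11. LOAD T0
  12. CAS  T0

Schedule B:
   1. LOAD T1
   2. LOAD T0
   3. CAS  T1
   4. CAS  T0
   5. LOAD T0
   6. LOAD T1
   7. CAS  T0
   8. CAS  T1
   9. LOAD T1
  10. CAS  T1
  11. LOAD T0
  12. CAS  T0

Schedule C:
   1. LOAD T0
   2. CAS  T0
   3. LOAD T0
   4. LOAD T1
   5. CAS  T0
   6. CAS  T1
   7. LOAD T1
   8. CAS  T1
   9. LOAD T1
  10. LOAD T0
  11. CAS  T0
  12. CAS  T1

Run C:
T0 LOAD — after: cnt=2, r=2 — load
T0 CAS — after: cnt=3, r=2 — ok
T0 LOAD — after: cnt=3, r=3 — load
T1 LOAD — after: cnt=3, r=3 — load
T0 CAS — after: cnt=4, r=3 — ok
T1 CAS — after: cnt=4, r=3 — retry
T1 LOAD — after: cnt=4, r=4 — load
T1 CAS — after: cnt=5, r=4 — ok
T1 LOAD — after: cnt=5, r=5 — load
T0 LOAD — after: cnt=5, r=5 — load
T0 CAS — after: cnt=6, r=5 — ok
T1 CAS — after: cnt=6, r=5 — retry

C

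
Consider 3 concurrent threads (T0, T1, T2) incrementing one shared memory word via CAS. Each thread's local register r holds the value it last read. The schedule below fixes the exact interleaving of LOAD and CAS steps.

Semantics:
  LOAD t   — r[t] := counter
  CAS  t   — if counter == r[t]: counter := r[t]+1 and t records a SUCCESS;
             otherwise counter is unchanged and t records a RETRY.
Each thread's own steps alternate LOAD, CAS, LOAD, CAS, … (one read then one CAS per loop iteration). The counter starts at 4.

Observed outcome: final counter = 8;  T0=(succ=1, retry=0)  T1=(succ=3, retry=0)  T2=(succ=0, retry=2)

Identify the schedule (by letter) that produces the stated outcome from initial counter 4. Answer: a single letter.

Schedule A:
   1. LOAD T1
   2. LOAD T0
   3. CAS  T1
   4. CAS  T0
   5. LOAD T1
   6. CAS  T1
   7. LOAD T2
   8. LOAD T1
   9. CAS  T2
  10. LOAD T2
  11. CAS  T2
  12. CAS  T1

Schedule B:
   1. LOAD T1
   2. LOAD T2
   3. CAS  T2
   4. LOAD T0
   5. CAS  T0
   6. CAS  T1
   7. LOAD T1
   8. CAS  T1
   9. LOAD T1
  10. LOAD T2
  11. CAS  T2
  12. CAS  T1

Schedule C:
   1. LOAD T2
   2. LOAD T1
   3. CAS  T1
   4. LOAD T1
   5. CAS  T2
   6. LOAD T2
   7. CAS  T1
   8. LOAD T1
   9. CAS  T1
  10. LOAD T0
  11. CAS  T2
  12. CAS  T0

C

Tracing schedule C:
1. LOAD T2 → mem=4 r[T2]=4 [LOAD]
2. LOAD T1 → mem=4 r[T1]=4 [LOAD]
3. CAS T1 → mem=5 r[T1]=4 [OK]
4. LOAD T1 → mem=5 r[T1]=5 [LOAD]
5. CAS T2 → mem=5 r[T2]=4 [RETRY]
6. LOAD T2 → mem=5 r[T2]=5 [LOAD]
7. CAS T1 → mem=6 r[T1]=5 [OK]
8. LOAD T1 → mem=6 r[T1]=6 [LOAD]
9. CAS T1 → mem=7 r[T1]=6 [OK]
10. LOAD T0 → mem=7 r[T0]=7 [LOAD]
11. CAS T2 → mem=7 r[T2]=5 [RETRY]
12. CAS T0 → mem=8 r[T0]=7 [OK]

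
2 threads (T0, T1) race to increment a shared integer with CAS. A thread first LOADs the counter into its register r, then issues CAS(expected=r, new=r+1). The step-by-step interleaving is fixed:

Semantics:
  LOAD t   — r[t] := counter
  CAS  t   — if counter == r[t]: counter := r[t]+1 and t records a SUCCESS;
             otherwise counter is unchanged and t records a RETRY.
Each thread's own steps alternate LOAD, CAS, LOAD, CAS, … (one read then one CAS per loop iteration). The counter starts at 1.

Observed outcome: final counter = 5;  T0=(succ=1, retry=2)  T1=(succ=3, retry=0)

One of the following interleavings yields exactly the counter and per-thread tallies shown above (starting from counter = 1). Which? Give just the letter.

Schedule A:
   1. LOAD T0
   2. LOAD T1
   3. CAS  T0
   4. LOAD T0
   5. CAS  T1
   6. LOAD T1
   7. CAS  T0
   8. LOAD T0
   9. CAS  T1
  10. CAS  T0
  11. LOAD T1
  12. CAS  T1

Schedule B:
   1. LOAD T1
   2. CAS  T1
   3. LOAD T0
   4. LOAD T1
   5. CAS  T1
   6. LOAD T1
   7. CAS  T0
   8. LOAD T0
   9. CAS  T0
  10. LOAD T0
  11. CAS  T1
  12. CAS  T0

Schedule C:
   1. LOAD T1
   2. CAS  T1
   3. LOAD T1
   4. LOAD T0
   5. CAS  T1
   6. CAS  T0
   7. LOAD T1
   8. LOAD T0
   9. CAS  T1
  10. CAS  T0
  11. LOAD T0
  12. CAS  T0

Run C:
[1] T1.load  rd  (counter 1, T1.r 1)
[2] T1.cas  hit  (counter 2, T1.r 1)
[3] T1.load  rd  (counter 2, T1.r 2)
[4] T0.load  rd  (counter 2, T0.r 2)
[5] T1.cas  hit  (counter 3, T1.r 2)
[6] T0.cas  miss  (counter 3, T0.r 2)
[7] T1.load  rd  (counter 3, T1.r 3)
[8] T0.load  rd  (counter 3, T0.r 3)
[9] T1.cas  hit  (counter 4, T1.r 3)
[10] T0.cas  miss  (counter 4, T0.r 3)
[11] T0.load  rd  (counter 4, T0.r 4)
[12] T0.cas  hit  (counter 5, T0.r 4)

C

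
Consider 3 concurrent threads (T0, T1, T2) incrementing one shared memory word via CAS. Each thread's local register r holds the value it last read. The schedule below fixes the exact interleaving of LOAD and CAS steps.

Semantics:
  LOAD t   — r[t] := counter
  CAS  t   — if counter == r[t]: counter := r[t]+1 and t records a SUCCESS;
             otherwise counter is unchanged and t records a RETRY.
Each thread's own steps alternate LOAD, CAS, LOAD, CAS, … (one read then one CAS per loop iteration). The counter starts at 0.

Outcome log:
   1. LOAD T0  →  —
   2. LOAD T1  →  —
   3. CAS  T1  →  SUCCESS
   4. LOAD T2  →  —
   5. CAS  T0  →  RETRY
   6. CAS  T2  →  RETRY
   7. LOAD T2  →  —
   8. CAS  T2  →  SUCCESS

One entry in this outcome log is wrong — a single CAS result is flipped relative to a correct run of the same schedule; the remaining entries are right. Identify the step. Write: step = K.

Re-executing:
1. LOAD T0 → mem=0 r[T0]=0 [LOAD]
2. LOAD T1 → mem=0 r[T1]=0 [LOAD]
3. CAS T1 → mem=1 r[T1]=0 [OK]
4. LOAD T2 → mem=1 r[T2]=1 [LOAD]
5. CAS T0 → mem=1 r[T0]=0 [RETRY]
6. CAS T2 → mem=2 r[T2]=1 [OK]
7. LOAD T2 → mem=2 r[T2]=2 [LOAD]
8. CAS T2 → mem=3 r[T2]=2 [OK]
Mismatch at 6.

step = 6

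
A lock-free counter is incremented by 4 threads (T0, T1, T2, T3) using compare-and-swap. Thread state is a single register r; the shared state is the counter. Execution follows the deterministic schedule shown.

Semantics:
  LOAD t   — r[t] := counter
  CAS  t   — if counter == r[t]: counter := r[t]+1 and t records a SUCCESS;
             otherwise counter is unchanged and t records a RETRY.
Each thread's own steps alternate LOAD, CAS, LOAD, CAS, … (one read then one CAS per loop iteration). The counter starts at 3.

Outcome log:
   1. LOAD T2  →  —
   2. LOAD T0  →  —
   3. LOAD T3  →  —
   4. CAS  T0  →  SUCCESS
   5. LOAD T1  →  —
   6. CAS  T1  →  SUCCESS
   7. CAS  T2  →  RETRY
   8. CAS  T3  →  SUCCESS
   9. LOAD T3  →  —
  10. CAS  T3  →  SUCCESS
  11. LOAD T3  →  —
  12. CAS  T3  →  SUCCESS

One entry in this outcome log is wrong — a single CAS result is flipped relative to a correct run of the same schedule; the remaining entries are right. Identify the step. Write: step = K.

step = 8

Reference trace:
   1) LOAD T2:  M=3  r_T2=3
   2) LOAD T0:  M=3  r_T0=3
   3) LOAD T3:  M=3  r_T3=3
   4) CAS  T0:  M=4  r_T0=3 ✓
   5) LOAD T1:  M=4  r_T1=4
   6) CAS  T1:  M=5  r_T1=4 ✓
   7) CAS  T2:  M=5  r_T2=3 ✗
   8) CAS  T3:  M=5  r_T3=3 ✗
   9) LOAD T3:  M=5  r_T3=5
  10) CAS  T3:  M=6  r_T3=5 ✓
  11) LOAD T3:  M=6  r_T3=6
  12) CAS  T3:  M=7  r_T3=6 ✓
Log disagrees first at step 8.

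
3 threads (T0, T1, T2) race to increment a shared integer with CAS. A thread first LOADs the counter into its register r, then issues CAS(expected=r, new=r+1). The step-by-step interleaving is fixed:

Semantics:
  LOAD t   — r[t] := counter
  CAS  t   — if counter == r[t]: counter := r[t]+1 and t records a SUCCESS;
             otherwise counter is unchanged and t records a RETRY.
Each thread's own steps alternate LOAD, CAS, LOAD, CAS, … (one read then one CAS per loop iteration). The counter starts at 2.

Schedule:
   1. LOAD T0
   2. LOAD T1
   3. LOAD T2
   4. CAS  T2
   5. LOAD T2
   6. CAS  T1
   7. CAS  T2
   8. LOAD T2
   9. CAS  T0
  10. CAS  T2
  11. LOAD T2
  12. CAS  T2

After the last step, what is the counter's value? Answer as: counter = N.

[1] T0.load  rd  (counter 2, T0.r 2)
[2] T1.load  rd  (counter 2, T1.r 2)
[3] T2.load  rd  (counter 2, T2.r 2)
[4] T2.cas  hit  (counter 3, T2.r 2)
[5] T2.load  rd  (counter 3, T2.r 3)
[6] T1.cas  miss  (counter 3, T1.r 2)
[7] T2.cas  hit  (counter 4, T2.r 3)
[8] T2.load  rd  (counter 4, T2.r 4)
[9] T0.cas  miss  (counter 4, T0.r 2)
[10] T2.cas  hit  (counter 5, T2.r 4)
[11] T2.load  rd  (counter 5, T2.r 5)
[12] T2.cas  hit  (counter 6, T2.r 5)

counter = 6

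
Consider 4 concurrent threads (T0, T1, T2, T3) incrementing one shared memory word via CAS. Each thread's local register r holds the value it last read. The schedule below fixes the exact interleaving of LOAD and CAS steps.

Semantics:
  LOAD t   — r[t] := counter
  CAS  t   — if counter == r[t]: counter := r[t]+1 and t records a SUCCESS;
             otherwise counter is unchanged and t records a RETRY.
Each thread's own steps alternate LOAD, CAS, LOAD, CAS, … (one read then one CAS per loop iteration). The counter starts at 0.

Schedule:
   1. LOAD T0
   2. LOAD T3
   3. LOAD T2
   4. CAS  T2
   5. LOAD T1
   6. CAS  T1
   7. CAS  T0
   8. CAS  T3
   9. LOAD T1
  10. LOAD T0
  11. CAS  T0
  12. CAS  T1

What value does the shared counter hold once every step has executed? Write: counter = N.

counter = 3

   1) LOAD T0:  M=0  r_T0=0
   2) LOAD T3:  M=0  r_T3=0
   3) LOAD T2:  M=0  r_T2=0
   4) CAS  T2:  M=1  r_T2=0 ✓
   5) LOAD T1:  M=1  r_T1=1
   6) CAS  T1:  M=2  r_T1=1 ✓
   7) CAS  T0:  M=2  r_T0=0 ✗
   8) CAS  T3:  M=2  r_T3=0 ✗
   9) LOAD T1:  M=2  r_T1=2
  10) LOAD T0:  M=2  r_T0=2
  11) CAS  T0:  M=3  r_T0=2 ✓
  12) CAS  T1:  M=3  r_T1=2 ✗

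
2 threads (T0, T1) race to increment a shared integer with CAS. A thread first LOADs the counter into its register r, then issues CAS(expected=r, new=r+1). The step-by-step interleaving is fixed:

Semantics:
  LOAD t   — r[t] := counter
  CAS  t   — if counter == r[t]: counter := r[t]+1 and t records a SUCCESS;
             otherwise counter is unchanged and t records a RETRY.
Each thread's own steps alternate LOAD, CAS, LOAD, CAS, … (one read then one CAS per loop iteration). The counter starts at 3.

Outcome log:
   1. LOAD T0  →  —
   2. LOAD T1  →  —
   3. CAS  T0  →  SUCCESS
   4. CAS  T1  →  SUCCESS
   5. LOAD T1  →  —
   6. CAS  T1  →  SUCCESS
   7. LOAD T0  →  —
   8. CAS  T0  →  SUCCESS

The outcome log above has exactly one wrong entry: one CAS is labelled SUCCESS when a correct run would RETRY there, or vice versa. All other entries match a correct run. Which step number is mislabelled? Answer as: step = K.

Correct run:
   1) LOAD T0:  M=3  r_T0=3
   2) LOAD T1:  M=3  r_T1=3
   3) CAS  T0:  M=4  r_T0=3 ✓
   4) CAS  T1:  M=4  r_T1=3 ✗
   5) LOAD T1:  M=4  r_T1=4
   6) CAS  T1:  M=5  r_T1=4 ✓
   7) LOAD T0:  M=5  r_T0=5
   8) CAS  T0:  M=6  r_T0=5 ✓
Mismatch at 4.

step = 4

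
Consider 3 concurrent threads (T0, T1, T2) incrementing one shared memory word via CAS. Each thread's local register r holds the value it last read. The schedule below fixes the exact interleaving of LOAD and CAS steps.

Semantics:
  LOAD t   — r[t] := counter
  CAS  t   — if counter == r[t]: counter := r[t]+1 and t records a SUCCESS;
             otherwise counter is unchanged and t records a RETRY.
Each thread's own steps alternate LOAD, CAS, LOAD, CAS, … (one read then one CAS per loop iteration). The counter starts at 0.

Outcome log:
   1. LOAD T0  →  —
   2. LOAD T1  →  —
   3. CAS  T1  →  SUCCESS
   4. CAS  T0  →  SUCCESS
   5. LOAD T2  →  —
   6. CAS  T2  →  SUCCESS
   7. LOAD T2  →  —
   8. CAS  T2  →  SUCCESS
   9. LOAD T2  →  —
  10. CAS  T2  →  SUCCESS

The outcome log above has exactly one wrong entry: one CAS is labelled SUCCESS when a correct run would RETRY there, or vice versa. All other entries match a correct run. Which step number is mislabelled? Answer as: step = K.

Re-executing:
[1] T0.load  rd  (counter 0, T0.r 0)
[2] T1.load  rd  (counter 0, T1.r 0)
[3] T1.cas  hit  (counter 1, T1.r 0)
[4] T0.cas  miss  (counter 1, T0.r 0)
[5] T2.load  rd  (counter 1, T2.r 1)
[6] T2.cas  hit  (counter 2, T2.r 1)
[7] T2.load  rd  (counter 2, T2.r 2)
[8] T2.cas  hit  (counter 3, T2.r 2)
[9] T2.load  rd  (counter 3, T2.r 3)
[10] T2.cas  hit  (counter 4, T2.r 3)
Log disagrees first at step 4.

step = 4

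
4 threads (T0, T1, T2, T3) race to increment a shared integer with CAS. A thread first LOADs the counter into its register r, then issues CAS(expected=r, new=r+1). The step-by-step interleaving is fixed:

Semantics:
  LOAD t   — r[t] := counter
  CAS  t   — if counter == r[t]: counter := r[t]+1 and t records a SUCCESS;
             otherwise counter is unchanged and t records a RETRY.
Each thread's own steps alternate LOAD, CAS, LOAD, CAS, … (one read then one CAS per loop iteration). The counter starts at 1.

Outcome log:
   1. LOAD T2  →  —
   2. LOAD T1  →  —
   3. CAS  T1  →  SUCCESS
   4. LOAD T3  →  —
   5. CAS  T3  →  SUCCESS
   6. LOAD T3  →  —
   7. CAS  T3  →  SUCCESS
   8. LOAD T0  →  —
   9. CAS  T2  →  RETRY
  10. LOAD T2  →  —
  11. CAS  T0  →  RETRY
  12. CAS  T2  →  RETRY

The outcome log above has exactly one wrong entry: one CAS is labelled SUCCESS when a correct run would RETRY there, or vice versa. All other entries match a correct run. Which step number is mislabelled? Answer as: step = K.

step = 11

Reference trace:
   1) LOAD T2:  M=1  r_T2=1
   2) LOAD T1:  M=1  r_T1=1
   3) CAS  T1:  M=2  r_T1=1 ✓
   4) LOAD T3:  M=2  r_T3=2
   5) CAS  T3:  M=3  r_T3=2 ✓
   6) LOAD T3:  M=3  r_T3=3
   7) CAS  T3:  M=4  r_T3=3 ✓
   8) LOAD T0:  M=4  r_T0=4
   9) CAS  T2:  M=4  r_T2=1 ✗
  10) LOAD T2:  M=4  r_T2=4
  11) CAS  T0:  M=5  r_T0=4 ✓
  12) CAS  T2:  M=5  r_T2=4 ✗
Flip is step 11.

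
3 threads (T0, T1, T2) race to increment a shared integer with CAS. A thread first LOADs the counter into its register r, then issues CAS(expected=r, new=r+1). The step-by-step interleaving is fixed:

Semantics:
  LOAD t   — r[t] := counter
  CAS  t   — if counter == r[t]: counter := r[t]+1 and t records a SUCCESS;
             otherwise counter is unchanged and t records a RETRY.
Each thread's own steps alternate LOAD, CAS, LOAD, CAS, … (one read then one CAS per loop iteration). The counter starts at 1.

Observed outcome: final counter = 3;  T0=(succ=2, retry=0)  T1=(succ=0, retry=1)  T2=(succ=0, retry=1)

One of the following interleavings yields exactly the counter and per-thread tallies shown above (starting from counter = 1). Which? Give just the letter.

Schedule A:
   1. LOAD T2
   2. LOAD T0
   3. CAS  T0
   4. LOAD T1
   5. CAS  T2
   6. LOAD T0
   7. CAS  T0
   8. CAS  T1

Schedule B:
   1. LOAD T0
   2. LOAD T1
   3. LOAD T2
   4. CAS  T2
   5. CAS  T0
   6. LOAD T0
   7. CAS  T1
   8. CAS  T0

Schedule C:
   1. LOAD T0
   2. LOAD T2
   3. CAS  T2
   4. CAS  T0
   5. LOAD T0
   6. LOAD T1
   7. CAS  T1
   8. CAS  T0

A

Tracing schedule A:
   1) LOAD T2:  M=1  r_T2=1
   2) LOAD T0:  M=1  r_T0=1
   3) CAS  T0:  M=2  r_T0=1 ✓
   4) LOAD T1:  M=2  r_T1=2
   5) CAS  T2:  M=2  r_T2=1 ✗
   6) LOAD T0:  M=2  r_T0=2
   7) CAS  T0:  M=3  r_T0=2 ✓
   8) CAS  T1:  M=3  r_T1=2 ✗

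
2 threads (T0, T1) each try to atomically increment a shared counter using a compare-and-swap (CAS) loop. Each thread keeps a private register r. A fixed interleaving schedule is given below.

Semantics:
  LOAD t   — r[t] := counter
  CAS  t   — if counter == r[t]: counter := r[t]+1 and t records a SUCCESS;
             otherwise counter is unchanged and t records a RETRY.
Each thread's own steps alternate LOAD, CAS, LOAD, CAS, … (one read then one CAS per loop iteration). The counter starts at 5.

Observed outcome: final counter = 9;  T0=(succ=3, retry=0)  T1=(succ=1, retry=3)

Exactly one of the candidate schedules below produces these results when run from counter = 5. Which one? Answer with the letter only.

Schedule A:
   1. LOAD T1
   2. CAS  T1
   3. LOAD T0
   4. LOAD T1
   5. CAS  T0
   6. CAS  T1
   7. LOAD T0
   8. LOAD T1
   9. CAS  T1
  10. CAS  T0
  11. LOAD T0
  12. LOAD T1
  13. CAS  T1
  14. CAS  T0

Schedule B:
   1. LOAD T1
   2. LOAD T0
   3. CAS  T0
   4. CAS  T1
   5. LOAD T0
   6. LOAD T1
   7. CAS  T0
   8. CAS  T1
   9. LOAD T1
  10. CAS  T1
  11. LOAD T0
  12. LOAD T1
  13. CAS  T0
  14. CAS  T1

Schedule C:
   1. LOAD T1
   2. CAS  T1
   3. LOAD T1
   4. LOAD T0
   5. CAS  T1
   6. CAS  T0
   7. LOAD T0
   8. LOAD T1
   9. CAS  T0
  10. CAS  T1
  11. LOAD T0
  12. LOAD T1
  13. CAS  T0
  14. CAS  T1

Simulating candidate B:
step 1: T1 LOAD ⇒ load; ctr=5 reg=5
step 2: T0 LOAD ⇒ load; ctr=5 reg=5
step 3: T0 CAS ⇒ ok; ctr=6 reg=5
step 4: T1 CAS ⇒ retry; ctr=6 reg=5
step 5: T0 LOAD ⇒ load; ctr=6 reg=6
step 6: T1 LOAD ⇒ load; ctr=6 reg=6
step 7: T0 CAS ⇒ ok; ctr=7 reg=6
step 8: T1 CAS ⇒ retry; ctr=7 reg=6
step 9: T1 LOAD ⇒ load; ctr=7 reg=7
step 10: T1 CAS ⇒ ok; ctr=8 reg=7
step 11: T0 LOAD ⇒ load; ctr=8 reg=8
step 12: T1 LOAD ⇒ load; ctr=8 reg=8
step 13: T0 CAS ⇒ ok; ctr=9 reg=8
step 14: T1 CAS ⇒ retry; ctr=9 reg=8

B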